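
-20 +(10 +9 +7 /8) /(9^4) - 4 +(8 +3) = -227395 /17496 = -13.00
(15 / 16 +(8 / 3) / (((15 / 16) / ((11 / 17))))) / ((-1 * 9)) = -34003 / 110160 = -0.31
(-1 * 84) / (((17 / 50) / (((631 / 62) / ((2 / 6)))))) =-3975300 / 527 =-7543.26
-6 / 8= -3 / 4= -0.75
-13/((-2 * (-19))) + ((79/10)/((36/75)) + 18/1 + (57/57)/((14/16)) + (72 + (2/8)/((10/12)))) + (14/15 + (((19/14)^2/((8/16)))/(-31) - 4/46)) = 8625719089/79656360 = 108.29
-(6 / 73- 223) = 16273 / 73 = 222.92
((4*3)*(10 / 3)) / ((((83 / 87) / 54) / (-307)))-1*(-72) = -57685464 / 83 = -695005.59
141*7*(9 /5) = 8883 /5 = 1776.60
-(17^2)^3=-24137569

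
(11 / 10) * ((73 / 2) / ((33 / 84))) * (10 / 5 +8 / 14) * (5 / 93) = 438 / 31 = 14.13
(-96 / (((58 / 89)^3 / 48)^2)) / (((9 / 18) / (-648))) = 2225967274663335936 / 594823321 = 3742232686.71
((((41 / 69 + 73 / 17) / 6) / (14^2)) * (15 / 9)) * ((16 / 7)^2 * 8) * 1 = 7339520 / 25347357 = 0.29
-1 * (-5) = 5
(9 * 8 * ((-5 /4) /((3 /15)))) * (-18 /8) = 2025 /2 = 1012.50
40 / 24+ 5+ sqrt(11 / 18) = sqrt(22) / 6+ 20 / 3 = 7.45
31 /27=1.15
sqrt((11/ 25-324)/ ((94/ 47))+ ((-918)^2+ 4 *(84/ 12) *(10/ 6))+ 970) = sqrt(759220998)/ 30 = 918.47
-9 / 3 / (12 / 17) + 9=19 / 4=4.75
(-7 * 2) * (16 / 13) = -224 / 13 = -17.23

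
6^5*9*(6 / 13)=419904 / 13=32300.31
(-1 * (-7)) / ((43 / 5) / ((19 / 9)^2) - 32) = -12635 / 54277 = -0.23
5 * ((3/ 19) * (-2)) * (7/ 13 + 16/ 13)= -690/ 247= -2.79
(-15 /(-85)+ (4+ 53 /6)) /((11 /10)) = 6635 /561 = 11.83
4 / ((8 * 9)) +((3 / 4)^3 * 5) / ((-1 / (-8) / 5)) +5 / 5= 6151 / 72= 85.43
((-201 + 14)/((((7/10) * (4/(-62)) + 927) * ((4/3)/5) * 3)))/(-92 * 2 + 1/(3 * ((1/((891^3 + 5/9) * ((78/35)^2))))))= -20625/95778012268736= -0.00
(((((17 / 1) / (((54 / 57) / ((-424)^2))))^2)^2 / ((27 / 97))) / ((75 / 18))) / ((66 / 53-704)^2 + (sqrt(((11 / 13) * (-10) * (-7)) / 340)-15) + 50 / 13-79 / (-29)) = 519175161342474516174767695682548784596197853626368 / 2745667219727489740518377399355-11892181144212748064843442520006347154522112 * sqrt(34034) / 13728336098637448702591886996775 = 189088728171801508014.61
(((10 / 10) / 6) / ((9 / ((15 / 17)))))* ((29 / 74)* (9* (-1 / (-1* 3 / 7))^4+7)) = 89320 / 50949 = 1.75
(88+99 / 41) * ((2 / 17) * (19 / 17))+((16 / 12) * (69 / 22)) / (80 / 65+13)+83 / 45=3044003177 / 217014435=14.03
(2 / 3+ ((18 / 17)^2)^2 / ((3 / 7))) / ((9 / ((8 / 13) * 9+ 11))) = 193902910 / 29315871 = 6.61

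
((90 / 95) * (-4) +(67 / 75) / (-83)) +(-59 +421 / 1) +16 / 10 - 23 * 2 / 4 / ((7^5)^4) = 6791170372886590088398309 / 18874860592700118836550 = 359.80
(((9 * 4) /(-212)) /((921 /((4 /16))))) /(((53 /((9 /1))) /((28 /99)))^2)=-588 /5530333919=-0.00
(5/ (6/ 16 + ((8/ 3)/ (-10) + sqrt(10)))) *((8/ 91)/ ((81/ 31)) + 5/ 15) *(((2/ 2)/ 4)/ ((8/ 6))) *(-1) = 67625/ 18122706-1352500 *sqrt(10)/ 39265863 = -0.11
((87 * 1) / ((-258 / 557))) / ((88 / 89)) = -1437617 / 7568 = -189.96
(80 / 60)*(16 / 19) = 64 / 57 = 1.12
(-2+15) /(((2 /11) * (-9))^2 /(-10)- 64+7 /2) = -15730 /73529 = -0.21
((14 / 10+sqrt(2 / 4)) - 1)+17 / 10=sqrt(2) / 2+21 / 10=2.81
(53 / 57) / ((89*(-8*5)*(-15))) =53 / 3043800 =0.00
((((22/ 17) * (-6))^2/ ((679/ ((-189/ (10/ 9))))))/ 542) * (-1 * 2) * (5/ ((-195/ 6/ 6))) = -25404192/ 493801295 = -0.05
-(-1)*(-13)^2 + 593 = 762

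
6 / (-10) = -3 / 5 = -0.60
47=47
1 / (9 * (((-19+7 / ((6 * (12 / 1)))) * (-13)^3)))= 8 / 2990117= 0.00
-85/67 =-1.27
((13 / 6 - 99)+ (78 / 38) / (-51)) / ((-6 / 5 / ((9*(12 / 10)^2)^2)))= 547452756 / 40375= 13559.20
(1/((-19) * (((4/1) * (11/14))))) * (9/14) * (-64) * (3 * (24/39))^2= 82944/35321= 2.35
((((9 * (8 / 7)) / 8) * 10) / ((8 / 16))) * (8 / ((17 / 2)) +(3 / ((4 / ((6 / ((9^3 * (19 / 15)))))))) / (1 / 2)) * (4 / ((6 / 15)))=1658600 / 6783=244.52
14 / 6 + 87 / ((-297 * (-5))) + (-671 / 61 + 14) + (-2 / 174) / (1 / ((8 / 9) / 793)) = 184136539 / 34150545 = 5.39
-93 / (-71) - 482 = -34129 / 71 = -480.69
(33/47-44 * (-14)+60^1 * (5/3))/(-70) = -6737/658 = -10.24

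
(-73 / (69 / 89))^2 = 42211009 / 4761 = 8866.00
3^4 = 81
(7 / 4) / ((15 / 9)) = 21 / 20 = 1.05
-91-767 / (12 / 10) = -4381 / 6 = -730.17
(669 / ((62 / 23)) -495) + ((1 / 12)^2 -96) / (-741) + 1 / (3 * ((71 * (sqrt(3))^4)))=-57937094641 / 234855504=-246.69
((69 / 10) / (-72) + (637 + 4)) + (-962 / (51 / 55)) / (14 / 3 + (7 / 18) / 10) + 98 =162870133 / 314160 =518.43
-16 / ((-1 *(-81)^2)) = 16 / 6561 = 0.00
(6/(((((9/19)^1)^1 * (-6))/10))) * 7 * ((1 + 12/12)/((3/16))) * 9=-42560/3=-14186.67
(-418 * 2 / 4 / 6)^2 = 43681 / 36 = 1213.36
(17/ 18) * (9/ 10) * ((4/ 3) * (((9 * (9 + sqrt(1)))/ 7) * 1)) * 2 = 204/ 7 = 29.14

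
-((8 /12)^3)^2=-64 /729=-0.09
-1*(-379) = 379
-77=-77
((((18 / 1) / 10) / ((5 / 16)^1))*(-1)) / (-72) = 2 / 25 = 0.08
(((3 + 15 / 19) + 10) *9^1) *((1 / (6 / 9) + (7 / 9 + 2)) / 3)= 10087 / 57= 176.96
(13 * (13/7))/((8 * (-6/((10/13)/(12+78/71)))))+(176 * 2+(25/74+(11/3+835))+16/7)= 1379619361/1156176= 1193.26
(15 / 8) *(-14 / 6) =-35 / 8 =-4.38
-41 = -41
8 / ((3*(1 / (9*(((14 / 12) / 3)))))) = 28 / 3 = 9.33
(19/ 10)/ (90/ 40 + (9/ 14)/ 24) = 1064/ 1275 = 0.83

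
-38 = -38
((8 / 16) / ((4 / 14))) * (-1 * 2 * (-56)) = 196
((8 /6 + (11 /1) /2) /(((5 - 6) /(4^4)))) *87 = -152192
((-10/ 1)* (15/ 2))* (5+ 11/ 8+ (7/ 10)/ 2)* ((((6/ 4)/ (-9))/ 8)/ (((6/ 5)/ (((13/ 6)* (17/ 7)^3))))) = 429519025/ 1580544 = 271.75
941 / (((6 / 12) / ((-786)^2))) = 1162692072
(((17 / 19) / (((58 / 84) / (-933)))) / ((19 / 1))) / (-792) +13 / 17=6617421 / 7830812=0.85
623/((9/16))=9968/9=1107.56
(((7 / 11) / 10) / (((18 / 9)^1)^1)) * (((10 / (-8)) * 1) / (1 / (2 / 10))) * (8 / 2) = -7 / 220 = -0.03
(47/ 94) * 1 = 0.50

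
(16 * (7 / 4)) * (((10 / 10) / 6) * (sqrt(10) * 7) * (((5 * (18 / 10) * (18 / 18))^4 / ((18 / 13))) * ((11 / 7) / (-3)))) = -81081 * sqrt(10) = -256400.63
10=10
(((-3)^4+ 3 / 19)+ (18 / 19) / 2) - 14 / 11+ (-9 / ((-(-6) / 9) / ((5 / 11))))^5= -844097694085 / 97919008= -8620.37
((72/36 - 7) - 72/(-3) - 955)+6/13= -12162/13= -935.54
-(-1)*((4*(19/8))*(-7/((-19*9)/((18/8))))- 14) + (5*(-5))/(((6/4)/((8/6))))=-2545/72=-35.35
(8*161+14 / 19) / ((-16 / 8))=-12243 / 19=-644.37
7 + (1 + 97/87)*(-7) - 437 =-38698/87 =-444.80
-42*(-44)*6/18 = 616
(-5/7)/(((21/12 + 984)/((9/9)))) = -20/27601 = -0.00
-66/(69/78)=-1716/23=-74.61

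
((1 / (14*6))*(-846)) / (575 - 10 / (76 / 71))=-893 / 50155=-0.02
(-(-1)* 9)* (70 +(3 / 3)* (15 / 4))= 2655 / 4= 663.75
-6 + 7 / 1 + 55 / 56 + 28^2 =44015 / 56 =785.98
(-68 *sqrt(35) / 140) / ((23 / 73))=-1241 *sqrt(35) / 805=-9.12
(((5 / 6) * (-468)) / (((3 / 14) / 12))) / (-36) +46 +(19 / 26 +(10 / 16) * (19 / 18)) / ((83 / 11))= 101437369 / 155376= 652.85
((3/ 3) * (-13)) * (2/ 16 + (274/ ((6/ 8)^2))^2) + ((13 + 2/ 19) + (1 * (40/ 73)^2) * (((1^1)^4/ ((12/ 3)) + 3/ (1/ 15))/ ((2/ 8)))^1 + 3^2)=-202377961224887/ 65610648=-3084529.22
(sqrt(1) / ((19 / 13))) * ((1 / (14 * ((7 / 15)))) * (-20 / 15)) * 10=-1300 / 931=-1.40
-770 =-770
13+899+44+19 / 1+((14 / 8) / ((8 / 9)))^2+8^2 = 1067905 / 1024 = 1042.88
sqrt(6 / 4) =sqrt(6) / 2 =1.22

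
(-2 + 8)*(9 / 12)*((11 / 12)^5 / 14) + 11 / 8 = 1225499 / 774144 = 1.58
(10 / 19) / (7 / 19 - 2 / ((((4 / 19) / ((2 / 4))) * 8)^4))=83886080 / 56244157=1.49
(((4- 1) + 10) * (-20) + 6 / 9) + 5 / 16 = -12433 / 48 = -259.02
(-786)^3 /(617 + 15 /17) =-1031873769 /1313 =-785890.15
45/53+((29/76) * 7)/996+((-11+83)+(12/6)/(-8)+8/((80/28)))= 1512516647/20059440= 75.40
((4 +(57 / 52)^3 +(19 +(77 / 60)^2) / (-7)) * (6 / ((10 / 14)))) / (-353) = -524306123 / 9306492000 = -0.06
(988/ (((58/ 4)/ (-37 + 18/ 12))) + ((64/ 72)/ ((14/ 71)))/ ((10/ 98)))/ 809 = -3099008/ 1055745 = -2.94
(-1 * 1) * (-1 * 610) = 610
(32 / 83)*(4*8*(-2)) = -2048 / 83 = -24.67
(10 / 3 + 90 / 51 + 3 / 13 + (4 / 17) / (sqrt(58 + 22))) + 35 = sqrt(5) / 85 + 26738 / 663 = 40.36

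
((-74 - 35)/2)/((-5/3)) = 32.70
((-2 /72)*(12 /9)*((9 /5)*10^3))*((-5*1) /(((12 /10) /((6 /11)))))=5000 /33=151.52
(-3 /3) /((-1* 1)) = 1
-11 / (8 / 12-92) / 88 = 3 / 2192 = 0.00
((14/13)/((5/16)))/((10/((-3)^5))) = -27216/325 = -83.74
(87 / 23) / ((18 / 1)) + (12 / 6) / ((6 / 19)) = 301 / 46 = 6.54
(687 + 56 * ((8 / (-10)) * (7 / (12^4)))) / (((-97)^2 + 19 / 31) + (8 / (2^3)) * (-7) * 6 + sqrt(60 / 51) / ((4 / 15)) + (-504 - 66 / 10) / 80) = 1361624701783478090 / 18554236905265411473 - 21390235910000 * sqrt(85) / 6184745635088470491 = 0.07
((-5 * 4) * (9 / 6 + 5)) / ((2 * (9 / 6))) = -130 / 3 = -43.33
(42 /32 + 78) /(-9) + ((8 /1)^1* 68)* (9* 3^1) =234867 /16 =14679.19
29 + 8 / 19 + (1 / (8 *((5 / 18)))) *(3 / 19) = 11207 / 380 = 29.49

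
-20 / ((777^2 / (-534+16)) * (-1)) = -40 / 2331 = -0.02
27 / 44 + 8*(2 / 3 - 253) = -266383 / 132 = -2018.05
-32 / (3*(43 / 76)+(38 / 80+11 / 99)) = -218880 / 15619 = -14.01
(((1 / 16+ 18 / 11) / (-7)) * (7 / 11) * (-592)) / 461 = 11063 / 55781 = 0.20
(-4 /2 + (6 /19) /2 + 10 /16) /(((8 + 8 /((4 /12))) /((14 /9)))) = -1295 /21888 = -0.06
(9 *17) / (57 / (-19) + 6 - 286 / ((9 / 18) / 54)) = -51 / 10295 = -0.00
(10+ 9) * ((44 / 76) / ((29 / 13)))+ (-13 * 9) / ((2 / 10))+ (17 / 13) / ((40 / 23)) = -8736101 / 15080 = -579.32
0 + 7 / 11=7 / 11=0.64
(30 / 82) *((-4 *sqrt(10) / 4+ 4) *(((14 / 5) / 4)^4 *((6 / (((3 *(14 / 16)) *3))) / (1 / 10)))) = 2744 / 1025-686 *sqrt(10) / 1025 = 0.56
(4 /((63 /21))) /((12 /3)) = 1 /3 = 0.33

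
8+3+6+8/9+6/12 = 331/18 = 18.39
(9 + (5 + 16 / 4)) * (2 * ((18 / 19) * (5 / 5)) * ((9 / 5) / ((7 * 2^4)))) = 729 / 1330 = 0.55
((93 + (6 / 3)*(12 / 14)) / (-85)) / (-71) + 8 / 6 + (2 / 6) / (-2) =17629 / 14910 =1.18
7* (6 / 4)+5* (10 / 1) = 121 / 2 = 60.50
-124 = -124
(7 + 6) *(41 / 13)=41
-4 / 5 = -0.80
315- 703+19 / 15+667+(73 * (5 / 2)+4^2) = 14363 / 30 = 478.77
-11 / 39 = -0.28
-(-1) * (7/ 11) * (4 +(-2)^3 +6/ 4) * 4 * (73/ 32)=-14.52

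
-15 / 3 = -5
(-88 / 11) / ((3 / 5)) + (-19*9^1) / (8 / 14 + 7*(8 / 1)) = -2159 / 132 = -16.36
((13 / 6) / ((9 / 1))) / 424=13 / 22896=0.00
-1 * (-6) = 6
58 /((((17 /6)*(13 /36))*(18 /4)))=2784 /221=12.60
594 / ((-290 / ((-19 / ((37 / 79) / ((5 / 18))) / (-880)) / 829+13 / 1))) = -3789714999 / 142322720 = -26.63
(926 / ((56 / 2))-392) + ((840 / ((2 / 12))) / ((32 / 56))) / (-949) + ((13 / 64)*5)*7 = -153527995 / 425152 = -361.11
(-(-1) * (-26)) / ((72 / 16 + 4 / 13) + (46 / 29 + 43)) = -19604 / 37243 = -0.53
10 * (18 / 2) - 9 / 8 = 711 / 8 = 88.88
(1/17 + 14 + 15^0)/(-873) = -256/14841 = -0.02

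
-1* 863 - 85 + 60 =-888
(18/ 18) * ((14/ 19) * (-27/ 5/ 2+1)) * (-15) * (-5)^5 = -1115625/ 19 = -58717.11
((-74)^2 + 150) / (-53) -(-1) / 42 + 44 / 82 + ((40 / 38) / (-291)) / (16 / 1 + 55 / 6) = -2681865146951 / 25398688938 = -105.59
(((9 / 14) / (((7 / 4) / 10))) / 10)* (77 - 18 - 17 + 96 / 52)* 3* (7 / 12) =2565 / 91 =28.19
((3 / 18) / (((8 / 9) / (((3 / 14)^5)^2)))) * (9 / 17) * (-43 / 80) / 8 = -68555889 / 50353450338222080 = -0.00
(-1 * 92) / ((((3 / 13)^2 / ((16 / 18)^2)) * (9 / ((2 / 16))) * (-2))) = 62192 / 6561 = 9.48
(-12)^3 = -1728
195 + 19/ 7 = 1384/ 7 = 197.71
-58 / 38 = -29 / 19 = -1.53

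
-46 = -46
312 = 312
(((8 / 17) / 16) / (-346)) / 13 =-1 / 152932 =-0.00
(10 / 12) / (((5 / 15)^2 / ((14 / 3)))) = 35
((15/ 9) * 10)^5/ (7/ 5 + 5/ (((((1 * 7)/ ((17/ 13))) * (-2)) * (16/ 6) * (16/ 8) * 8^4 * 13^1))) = 242278400000000000/ 263753647551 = 918578.39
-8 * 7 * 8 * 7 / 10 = -1568 / 5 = -313.60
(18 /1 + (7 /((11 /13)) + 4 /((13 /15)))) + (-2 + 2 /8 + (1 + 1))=17811 /572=31.14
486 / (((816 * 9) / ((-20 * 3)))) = -135 / 34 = -3.97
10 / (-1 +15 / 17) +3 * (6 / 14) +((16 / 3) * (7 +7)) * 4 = 4514 / 21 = 214.95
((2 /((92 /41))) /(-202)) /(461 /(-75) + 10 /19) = 0.00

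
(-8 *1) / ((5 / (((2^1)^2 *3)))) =-96 / 5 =-19.20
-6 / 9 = -2 / 3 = -0.67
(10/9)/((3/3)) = 10/9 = 1.11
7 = 7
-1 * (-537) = 537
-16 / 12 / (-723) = 4 / 2169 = 0.00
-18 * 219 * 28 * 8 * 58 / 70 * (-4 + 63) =-215832384 / 5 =-43166476.80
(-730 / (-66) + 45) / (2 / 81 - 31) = -49950 / 27599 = -1.81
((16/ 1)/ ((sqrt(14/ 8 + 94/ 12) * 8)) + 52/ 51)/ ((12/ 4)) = 4 * sqrt(345)/ 345 + 52/ 153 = 0.56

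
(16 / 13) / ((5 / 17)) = 272 / 65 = 4.18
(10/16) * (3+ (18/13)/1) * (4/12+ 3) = 475/52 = 9.13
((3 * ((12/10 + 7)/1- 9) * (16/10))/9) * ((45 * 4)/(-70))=192/175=1.10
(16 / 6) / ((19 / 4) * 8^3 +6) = 4 / 3657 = 0.00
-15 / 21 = -5 / 7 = -0.71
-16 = -16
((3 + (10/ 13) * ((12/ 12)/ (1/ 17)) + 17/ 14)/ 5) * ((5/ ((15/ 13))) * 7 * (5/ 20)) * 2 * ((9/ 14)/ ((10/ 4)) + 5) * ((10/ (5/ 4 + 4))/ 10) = 52.52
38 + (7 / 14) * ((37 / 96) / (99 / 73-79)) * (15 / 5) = 13781875 / 362752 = 37.99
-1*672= -672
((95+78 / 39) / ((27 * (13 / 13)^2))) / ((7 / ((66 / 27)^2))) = 46948 / 15309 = 3.07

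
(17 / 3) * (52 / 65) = 68 / 15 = 4.53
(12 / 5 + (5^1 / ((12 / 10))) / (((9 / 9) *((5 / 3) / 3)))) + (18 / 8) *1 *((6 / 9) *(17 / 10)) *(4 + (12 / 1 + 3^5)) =13407 / 20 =670.35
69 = 69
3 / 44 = 0.07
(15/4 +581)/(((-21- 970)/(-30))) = 35085/1982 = 17.70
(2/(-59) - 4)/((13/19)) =-4522/767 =-5.90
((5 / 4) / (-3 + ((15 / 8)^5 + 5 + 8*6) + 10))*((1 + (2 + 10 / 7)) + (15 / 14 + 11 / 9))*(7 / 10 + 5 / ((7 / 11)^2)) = 528078848 / 400641885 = 1.32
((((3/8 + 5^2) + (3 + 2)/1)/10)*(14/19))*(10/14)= 243/152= 1.60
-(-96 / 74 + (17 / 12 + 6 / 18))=-67 / 148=-0.45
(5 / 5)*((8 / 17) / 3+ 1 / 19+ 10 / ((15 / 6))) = 4079 / 969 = 4.21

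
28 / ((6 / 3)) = 14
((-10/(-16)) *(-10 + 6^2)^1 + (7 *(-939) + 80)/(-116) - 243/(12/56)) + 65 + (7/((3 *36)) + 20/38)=-59280961/59508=-996.18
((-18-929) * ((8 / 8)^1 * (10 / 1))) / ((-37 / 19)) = 179930 / 37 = 4862.97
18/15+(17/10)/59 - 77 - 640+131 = -69003/118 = -584.77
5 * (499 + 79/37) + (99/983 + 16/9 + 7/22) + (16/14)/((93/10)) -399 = 3295761412109/1562716386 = 2109.00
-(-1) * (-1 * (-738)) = 738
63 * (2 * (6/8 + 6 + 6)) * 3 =9639/2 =4819.50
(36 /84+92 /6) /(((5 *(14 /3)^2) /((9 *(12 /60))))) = 0.26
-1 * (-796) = 796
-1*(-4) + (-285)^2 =81229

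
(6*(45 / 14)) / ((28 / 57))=7695 / 196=39.26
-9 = -9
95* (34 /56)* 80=32300 /7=4614.29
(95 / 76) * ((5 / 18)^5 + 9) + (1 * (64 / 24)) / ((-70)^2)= 104186615473 / 9258883200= 11.25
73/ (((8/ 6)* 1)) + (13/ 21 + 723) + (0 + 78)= 71935/ 84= 856.37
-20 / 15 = -4 / 3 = -1.33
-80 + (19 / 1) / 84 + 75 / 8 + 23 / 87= -341695 / 4872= -70.13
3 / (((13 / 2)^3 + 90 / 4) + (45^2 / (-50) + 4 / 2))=24 / 2069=0.01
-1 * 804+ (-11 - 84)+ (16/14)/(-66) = -207673/231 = -899.02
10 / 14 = 5 / 7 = 0.71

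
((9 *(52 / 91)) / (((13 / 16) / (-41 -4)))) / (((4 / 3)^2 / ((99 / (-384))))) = 120285 / 2912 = 41.31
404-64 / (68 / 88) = 5460 / 17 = 321.18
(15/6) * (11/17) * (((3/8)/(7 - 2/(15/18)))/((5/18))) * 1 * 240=44550/391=113.94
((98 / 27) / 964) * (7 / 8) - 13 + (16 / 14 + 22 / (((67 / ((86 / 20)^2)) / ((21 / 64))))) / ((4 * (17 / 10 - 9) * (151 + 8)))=-196434691488017 / 15113405986560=-13.00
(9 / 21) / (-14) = -3 / 98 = -0.03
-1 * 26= -26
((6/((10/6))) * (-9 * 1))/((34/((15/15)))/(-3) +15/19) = 3.07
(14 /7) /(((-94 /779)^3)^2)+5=223474563534133961 /344934890528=647874.63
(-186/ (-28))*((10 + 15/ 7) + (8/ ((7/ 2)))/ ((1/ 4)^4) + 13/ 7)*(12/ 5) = 9552.05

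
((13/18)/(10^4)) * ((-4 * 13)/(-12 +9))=169/135000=0.00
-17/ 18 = -0.94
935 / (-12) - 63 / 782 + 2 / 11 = -4016209 / 51612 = -77.82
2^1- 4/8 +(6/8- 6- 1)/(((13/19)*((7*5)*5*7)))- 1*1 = 1255/2548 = 0.49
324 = 324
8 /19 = 0.42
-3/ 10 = -0.30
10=10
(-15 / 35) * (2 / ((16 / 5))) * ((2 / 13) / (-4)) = 15 / 1456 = 0.01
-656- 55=-711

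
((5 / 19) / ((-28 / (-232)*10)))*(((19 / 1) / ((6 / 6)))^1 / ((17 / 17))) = 29 / 7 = 4.14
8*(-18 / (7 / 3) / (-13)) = 432 / 91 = 4.75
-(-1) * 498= 498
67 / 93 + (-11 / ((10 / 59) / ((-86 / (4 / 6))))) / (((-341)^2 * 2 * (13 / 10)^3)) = 51336509 / 69673461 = 0.74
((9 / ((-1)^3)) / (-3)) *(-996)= -2988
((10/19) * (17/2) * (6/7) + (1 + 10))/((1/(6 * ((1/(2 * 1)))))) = 5919/133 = 44.50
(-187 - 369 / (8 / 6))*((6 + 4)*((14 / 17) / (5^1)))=-12985 / 17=-763.82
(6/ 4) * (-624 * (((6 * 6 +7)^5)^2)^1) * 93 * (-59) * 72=7991491855103947519932096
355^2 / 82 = 1536.89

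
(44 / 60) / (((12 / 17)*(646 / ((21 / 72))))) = 77 / 164160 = 0.00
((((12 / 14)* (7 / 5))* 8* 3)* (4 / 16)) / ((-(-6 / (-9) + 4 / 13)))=-702 / 95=-7.39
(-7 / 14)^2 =1 / 4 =0.25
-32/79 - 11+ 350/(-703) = -661053/55537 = -11.90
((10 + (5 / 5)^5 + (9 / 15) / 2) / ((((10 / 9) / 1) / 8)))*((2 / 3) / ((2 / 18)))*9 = 109836 / 25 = 4393.44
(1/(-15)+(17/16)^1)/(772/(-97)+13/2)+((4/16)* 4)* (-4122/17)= -140377231/577320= -243.15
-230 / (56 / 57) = -6555 / 28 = -234.11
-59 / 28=-2.11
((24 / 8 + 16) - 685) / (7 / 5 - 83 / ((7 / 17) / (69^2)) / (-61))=-710955 / 16795922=-0.04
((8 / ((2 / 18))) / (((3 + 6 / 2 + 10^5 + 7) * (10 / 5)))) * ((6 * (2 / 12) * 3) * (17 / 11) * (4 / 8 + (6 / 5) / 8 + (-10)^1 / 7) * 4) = -200124 / 38505005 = -0.01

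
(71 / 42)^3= 357911 / 74088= 4.83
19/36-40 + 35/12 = -329/9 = -36.56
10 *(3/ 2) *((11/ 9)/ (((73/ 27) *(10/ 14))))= 693/ 73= 9.49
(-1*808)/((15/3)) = -808/5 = -161.60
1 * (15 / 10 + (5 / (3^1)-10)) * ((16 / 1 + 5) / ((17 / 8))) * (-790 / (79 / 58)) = 665840 / 17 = 39167.06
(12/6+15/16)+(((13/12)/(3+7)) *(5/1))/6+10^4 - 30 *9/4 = 357679/36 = 9935.53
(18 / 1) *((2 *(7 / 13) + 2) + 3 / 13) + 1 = 60.54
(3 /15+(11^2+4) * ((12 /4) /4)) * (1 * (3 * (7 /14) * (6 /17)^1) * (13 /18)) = 24427 /680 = 35.92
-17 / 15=-1.13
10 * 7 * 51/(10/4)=1428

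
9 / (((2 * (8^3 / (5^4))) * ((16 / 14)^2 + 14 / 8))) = 275625 / 153344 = 1.80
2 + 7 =9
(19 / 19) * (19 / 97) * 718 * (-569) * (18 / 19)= -7353756 / 97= -75811.92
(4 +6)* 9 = 90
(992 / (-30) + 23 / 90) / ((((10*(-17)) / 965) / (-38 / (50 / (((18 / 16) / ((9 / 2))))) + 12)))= 673086149 / 306000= 2199.63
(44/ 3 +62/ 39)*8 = 5072/ 39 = 130.05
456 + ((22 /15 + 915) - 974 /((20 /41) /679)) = -8126321 /6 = -1354386.83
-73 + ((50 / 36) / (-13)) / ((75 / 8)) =-73.01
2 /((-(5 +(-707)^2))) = -1 /249927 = -0.00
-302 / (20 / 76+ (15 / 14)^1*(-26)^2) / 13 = -40166 / 1252745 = -0.03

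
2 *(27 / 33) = 18 / 11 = 1.64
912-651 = 261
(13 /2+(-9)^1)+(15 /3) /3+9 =49 /6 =8.17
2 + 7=9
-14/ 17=-0.82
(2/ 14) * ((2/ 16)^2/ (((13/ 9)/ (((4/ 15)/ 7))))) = 3/ 50960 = 0.00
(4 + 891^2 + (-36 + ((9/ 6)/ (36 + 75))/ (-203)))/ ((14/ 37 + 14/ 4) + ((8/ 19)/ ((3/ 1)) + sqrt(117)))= -11522211404315139/ 364237197121 + 8601384172627206* sqrt(13)/ 364237197121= 53510.52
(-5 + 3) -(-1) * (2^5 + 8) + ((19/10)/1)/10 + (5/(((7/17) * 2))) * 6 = 52233/700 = 74.62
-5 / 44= -0.11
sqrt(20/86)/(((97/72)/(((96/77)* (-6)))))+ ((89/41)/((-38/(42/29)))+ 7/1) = 156268/22591 - 41472* sqrt(430)/321167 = 4.24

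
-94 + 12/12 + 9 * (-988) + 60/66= -98825/11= -8984.09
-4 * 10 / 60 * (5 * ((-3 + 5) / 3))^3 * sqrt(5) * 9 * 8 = -3975.23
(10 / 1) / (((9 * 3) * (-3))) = -10 / 81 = -0.12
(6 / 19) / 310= 3 / 2945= 0.00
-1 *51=-51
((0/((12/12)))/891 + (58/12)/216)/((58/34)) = 17/1296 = 0.01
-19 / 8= -2.38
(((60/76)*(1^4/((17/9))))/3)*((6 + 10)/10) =72/323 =0.22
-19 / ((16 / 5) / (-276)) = 6555 / 4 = 1638.75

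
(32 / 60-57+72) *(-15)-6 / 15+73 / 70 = -3253 / 14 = -232.36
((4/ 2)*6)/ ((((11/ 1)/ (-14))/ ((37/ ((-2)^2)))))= -1554/ 11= -141.27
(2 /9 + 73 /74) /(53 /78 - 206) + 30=10663897 /355533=29.99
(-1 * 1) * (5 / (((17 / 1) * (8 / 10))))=-0.37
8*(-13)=-104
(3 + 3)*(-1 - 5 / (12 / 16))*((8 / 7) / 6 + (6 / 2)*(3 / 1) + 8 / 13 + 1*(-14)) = 52670 / 273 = 192.93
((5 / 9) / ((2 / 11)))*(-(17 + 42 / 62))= -54.01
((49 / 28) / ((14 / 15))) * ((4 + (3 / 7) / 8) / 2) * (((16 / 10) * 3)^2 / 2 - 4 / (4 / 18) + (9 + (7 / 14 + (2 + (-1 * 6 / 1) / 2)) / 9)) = 251743 / 26880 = 9.37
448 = 448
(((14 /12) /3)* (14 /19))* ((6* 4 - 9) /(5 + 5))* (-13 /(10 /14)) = -4459 /570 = -7.82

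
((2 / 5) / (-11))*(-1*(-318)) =-636 / 55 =-11.56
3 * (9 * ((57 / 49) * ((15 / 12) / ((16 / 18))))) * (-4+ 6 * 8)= 761805 / 392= 1943.38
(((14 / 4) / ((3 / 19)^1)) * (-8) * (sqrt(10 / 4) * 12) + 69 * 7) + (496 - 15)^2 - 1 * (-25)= 228504.34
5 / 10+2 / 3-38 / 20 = -11 / 15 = -0.73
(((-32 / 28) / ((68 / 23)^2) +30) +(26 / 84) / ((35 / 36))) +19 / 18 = 19909558 / 637245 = 31.24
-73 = -73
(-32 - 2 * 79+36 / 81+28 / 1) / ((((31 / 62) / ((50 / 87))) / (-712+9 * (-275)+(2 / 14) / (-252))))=204354938150 / 345303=591813.39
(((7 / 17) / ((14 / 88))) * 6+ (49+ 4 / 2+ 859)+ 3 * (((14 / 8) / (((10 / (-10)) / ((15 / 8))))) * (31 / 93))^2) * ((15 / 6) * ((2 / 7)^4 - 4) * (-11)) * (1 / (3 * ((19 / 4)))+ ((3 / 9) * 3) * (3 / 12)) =32668.38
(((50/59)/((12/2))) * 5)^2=15625/31329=0.50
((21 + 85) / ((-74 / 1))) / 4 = -53 / 148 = -0.36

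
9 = 9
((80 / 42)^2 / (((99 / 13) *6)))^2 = 108160000 / 17154974529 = 0.01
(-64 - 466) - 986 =-1516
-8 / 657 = -0.01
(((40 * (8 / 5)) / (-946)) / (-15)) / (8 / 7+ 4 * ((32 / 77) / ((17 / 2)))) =476 / 141255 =0.00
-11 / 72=-0.15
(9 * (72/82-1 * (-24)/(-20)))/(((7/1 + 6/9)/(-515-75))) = 210276/943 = 222.99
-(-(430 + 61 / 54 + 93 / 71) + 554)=-121.56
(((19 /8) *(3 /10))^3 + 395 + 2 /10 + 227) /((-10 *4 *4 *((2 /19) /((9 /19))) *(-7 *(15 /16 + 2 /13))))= 37293936381 /16271360000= 2.29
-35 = -35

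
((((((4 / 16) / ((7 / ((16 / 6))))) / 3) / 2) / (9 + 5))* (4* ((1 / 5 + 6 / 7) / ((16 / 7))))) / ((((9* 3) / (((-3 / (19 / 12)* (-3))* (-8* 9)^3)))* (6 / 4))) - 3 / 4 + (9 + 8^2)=-700657 / 18620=-37.63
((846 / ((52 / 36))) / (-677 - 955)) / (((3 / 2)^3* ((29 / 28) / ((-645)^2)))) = -273744450 / 6409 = -42712.51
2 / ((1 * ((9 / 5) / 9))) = 10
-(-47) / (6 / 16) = 376 / 3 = 125.33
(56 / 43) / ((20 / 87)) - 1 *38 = -6952 / 215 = -32.33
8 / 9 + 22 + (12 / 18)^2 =70 / 3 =23.33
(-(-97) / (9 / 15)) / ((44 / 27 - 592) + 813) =4365 / 6011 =0.73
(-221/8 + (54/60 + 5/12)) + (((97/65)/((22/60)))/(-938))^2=-14200120556053/539757898680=-26.31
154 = 154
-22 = -22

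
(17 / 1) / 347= 0.05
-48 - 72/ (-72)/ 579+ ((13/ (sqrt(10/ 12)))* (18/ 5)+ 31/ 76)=-2094167/ 44004+ 234* sqrt(30)/ 25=3.68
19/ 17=1.12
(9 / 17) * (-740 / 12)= -555 / 17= -32.65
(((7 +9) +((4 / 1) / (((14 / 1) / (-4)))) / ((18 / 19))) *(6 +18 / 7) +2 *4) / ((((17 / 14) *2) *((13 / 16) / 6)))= 634112 / 1547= 409.90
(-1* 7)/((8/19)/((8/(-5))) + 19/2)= -266/351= -0.76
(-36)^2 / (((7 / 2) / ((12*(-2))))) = -62208 / 7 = -8886.86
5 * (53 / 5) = 53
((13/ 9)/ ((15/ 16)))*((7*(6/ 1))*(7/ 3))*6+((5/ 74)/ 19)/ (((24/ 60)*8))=917118053/ 1012320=905.96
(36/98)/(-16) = -0.02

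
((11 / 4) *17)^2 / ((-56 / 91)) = -454597 / 128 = -3551.54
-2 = -2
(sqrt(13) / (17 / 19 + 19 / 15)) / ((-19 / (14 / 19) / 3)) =-45 * sqrt(13) / 836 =-0.19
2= 2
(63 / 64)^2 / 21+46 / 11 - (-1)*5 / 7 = 1558745 / 315392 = 4.94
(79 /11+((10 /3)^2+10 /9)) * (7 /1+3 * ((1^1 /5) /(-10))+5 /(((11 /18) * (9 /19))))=8527319 /18150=469.82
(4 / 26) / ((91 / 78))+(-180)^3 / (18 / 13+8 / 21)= -72442185108 / 21931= -3303186.59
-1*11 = -11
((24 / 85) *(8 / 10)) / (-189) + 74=1981318 / 26775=74.00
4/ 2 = 2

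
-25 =-25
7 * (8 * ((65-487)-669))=-61096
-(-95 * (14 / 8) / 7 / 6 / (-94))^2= -9025 / 5089536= -0.00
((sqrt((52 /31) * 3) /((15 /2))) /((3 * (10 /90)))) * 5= 4 * sqrt(1209) /31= 4.49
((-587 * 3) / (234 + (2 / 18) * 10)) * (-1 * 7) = 110943 / 2116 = 52.43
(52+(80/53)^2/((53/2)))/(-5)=-7754404/744385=-10.42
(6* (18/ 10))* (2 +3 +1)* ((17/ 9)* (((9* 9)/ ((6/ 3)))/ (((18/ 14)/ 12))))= 231336/ 5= 46267.20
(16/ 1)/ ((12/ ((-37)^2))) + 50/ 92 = 251971/ 138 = 1825.88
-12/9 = -4/3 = -1.33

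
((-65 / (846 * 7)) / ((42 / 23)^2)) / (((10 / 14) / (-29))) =199433 / 1492344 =0.13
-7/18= -0.39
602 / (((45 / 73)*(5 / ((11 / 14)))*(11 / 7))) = 97.66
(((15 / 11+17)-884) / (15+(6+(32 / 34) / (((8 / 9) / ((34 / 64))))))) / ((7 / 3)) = -17.21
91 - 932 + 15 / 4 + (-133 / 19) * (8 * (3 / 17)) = -57605 / 68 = -847.13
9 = 9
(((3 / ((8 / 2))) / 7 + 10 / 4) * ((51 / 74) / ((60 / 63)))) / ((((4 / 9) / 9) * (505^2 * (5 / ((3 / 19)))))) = 2714067 / 573704240000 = 0.00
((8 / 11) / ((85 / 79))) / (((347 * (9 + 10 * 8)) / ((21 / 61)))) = 13272 / 1761411905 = 0.00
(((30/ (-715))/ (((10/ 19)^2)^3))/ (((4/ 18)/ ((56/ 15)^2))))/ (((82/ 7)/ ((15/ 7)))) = -22.65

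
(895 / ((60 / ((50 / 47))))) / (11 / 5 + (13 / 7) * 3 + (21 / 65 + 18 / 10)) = 2036125 / 1269564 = 1.60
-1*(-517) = 517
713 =713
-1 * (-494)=494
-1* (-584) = 584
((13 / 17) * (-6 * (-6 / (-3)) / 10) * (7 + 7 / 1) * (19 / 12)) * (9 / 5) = -15561 / 425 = -36.61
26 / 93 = 0.28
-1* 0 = 0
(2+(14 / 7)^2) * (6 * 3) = 108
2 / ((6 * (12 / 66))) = 11 / 6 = 1.83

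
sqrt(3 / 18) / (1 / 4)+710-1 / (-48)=2 * sqrt(6) / 3+34081 / 48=711.65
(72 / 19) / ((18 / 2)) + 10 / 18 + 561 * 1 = 96098 / 171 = 561.98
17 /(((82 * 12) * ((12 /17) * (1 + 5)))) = 289 /70848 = 0.00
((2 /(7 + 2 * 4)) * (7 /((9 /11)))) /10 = 77 /675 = 0.11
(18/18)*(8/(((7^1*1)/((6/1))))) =48/7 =6.86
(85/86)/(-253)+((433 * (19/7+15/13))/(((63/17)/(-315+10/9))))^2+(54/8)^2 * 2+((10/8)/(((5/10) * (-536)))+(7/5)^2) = 15621388722977522127672912583/776198274946894800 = 20125513322.03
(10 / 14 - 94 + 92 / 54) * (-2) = 34618 / 189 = 183.16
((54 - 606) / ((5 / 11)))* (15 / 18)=-1012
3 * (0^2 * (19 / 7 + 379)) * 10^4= 0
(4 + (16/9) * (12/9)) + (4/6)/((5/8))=1004/135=7.44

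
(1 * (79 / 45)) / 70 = 79 / 3150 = 0.03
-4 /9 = -0.44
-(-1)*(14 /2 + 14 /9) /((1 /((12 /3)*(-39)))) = -4004 /3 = -1334.67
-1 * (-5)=5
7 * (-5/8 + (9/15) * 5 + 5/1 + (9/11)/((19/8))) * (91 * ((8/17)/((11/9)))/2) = 946.65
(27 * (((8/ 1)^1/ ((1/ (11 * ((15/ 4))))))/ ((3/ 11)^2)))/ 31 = 119790/ 31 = 3864.19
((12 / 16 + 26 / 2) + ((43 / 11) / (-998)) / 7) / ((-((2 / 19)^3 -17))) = 4831431587 / 5973239580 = 0.81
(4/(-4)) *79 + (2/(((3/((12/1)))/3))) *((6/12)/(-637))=-50335/637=-79.02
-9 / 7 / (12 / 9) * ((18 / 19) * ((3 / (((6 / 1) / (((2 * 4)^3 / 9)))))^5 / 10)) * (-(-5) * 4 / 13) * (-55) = 60473139527680 / 420147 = 143933288.89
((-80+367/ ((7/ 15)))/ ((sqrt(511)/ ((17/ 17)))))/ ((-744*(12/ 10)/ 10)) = -123625*sqrt(511)/ 7983864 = -0.35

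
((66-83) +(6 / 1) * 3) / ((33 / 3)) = 1 / 11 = 0.09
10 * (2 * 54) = 1080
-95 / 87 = -1.09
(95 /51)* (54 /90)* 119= 133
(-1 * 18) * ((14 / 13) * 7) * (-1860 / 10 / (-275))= -328104 / 3575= -91.78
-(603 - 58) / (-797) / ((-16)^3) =-545 / 3264512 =-0.00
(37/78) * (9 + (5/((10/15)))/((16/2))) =1961/416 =4.71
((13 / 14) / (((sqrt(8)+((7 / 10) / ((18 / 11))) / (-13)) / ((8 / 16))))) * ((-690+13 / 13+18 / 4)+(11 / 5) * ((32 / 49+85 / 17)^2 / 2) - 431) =-92321016503040 * sqrt(2) / 736127624897 - 216993842208 / 105161089271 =-179.43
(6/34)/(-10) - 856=-145523/170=-856.02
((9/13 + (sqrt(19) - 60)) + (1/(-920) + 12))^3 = -185755119073608397/1710777536000 + 963150843307 * sqrt(19)/143041600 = -79229.31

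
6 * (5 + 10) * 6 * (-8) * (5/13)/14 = -10800/91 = -118.68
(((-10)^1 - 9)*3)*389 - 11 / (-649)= -1308206 / 59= -22172.98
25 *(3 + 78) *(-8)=-16200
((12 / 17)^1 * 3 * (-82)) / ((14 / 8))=-11808 / 119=-99.23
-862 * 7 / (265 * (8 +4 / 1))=-3017 / 1590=-1.90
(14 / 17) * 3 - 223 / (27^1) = -2657 / 459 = -5.79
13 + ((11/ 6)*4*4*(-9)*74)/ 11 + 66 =-1697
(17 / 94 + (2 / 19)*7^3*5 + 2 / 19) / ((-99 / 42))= -2260517 / 29469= -76.71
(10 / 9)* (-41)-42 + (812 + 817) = 13873 / 9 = 1541.44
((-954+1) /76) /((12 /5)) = -4765 /912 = -5.22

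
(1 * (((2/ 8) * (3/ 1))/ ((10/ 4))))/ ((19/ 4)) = 6/ 95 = 0.06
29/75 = 0.39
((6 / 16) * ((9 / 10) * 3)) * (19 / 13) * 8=1539 / 130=11.84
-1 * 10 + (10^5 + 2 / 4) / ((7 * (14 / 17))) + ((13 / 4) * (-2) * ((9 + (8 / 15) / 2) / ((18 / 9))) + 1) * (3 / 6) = 101856107 / 5880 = 17322.47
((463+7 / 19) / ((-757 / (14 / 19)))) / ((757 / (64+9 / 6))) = -8073268 / 206870689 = -0.04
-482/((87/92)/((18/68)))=-134.92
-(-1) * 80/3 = 80/3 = 26.67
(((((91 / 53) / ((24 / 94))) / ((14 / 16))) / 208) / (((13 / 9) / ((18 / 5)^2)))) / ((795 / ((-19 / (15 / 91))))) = -168777 / 3511250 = -0.05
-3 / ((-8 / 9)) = 3.38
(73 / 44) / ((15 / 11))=73 / 60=1.22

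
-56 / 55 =-1.02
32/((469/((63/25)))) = 0.17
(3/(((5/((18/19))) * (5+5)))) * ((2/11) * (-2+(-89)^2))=427626/5225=81.84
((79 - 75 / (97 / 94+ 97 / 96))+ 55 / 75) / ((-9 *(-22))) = 594514 / 2736855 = 0.22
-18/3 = -6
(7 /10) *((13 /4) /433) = 91 /17320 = 0.01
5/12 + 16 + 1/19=3755/228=16.47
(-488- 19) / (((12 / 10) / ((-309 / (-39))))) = -6695 / 2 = -3347.50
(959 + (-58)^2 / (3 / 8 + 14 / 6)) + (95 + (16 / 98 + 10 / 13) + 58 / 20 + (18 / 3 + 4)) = 14714221 / 6370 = 2309.92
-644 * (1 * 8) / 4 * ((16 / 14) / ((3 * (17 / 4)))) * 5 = -29440 / 51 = -577.25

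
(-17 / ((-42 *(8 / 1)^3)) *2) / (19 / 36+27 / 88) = 0.00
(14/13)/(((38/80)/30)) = 16800/247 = 68.02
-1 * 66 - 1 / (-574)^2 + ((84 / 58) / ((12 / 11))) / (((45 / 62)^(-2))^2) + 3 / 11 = -50752291372445273 / 776517468749792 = -65.36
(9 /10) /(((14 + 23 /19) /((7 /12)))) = 399 /11560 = 0.03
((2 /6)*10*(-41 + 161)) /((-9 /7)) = -2800 /9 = -311.11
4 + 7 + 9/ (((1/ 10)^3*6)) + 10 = 1521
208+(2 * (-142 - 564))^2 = 1993952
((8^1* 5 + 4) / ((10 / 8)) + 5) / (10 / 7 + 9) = 3.85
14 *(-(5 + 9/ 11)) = -896/ 11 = -81.45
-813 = -813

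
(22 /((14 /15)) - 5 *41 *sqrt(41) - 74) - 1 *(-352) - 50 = 1761 /7 - 205 *sqrt(41) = -1061.07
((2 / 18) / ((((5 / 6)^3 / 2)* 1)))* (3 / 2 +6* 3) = 936 / 125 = 7.49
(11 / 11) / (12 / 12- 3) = -1 / 2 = -0.50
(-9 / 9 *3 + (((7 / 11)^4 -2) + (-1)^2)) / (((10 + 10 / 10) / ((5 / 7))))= -280815 / 1127357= -0.25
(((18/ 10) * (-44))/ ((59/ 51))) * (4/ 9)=-8976/ 295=-30.43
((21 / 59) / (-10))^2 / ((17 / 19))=8379 / 5917700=0.00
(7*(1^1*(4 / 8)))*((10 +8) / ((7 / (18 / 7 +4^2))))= 1170 / 7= 167.14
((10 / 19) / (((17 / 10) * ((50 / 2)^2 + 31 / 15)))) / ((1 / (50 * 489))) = 18337500 / 1519069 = 12.07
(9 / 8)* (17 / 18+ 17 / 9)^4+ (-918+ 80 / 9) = -963775 / 1152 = -836.61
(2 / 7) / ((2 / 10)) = 10 / 7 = 1.43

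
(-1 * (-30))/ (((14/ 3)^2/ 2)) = 135/ 49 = 2.76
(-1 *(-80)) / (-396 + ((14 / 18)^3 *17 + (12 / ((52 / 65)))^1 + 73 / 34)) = -396576 / 1838399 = -0.22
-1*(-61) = 61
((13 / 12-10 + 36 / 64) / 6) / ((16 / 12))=-401 / 384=-1.04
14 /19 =0.74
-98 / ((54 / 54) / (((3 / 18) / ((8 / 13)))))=-637 / 24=-26.54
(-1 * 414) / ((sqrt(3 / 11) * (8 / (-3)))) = 207 * sqrt(33) / 4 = 297.28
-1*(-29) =29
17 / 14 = 1.21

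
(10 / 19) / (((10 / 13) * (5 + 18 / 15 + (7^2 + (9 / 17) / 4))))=4420 / 357447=0.01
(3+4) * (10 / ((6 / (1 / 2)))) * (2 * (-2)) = -70 / 3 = -23.33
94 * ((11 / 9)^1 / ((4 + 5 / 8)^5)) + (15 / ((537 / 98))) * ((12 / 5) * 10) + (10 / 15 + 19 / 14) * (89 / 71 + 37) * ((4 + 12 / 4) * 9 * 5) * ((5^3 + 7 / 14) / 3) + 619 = 8097071837828279086 / 7931631145617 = 1020858.34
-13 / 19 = -0.68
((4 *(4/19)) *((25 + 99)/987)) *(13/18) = 0.08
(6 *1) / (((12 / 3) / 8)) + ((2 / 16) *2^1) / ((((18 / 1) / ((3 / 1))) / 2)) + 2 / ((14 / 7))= 13.08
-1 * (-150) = 150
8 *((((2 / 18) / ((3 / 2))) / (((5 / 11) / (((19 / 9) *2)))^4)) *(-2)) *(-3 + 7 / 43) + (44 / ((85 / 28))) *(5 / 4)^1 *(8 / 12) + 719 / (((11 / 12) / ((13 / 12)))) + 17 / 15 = 23055505502112448 / 890274391875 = 25897.08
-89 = -89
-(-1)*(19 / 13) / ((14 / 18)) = 171 / 91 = 1.88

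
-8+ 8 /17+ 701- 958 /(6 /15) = -28926 /17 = -1701.53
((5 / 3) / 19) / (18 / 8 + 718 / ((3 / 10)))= 20 / 546193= 0.00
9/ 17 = 0.53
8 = 8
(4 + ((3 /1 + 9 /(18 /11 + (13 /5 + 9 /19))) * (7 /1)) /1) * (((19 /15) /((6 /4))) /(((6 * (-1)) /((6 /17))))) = -717763 /376533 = -1.91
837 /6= 279 /2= 139.50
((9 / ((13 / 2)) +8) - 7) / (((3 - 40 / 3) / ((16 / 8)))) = -6 / 13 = -0.46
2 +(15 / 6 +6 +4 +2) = 33 / 2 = 16.50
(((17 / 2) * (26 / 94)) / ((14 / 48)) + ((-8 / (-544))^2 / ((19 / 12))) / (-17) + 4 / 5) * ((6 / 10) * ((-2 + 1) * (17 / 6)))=-5442498553 / 361307800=-15.06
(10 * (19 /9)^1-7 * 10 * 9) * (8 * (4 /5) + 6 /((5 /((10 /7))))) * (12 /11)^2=-4980224 /847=-5879.84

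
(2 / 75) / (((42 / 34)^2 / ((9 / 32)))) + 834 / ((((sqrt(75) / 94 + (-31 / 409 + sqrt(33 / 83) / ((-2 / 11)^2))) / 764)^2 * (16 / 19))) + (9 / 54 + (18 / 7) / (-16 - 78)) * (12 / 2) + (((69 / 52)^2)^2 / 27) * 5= 1786854715883 / 1262898873600 + 23545335621926121696096 / (-483724 + 339470 * sqrt(3) + 2325983 * sqrt(2739))^2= 1586195.07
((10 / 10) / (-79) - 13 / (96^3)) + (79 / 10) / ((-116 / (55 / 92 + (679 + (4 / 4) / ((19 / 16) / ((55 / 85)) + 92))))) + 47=300972531604601 / 427732940390400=0.70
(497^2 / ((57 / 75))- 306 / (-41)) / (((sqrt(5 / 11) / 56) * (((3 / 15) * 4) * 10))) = 1772330273 * sqrt(55) / 3895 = 3374570.75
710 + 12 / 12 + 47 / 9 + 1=6455 / 9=717.22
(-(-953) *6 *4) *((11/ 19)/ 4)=62898/ 19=3310.42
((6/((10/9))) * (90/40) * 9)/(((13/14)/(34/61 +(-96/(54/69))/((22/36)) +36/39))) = -2660750127/113399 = -23463.61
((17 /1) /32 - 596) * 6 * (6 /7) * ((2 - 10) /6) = 57165 /14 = 4083.21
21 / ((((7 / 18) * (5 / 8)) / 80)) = 6912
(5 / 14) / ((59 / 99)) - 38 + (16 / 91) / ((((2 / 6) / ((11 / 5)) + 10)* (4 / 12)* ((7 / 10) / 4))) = -186859325 / 5036122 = -37.10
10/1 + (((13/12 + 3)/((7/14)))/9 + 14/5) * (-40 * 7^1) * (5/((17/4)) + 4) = -2461874/459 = -5363.56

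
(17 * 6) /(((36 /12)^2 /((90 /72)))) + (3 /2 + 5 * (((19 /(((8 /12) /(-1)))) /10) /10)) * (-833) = -5797 /120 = -48.31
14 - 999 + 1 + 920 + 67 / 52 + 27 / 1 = -1857 / 52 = -35.71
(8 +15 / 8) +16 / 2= 143 / 8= 17.88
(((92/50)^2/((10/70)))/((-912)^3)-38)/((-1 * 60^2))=4503893763703/426684672000000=0.01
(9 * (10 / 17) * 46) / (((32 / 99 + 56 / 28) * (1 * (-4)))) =-891 / 34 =-26.21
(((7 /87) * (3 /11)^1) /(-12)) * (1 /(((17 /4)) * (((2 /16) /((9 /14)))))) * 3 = -36 /5423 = -0.01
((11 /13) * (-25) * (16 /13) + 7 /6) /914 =-25217 /926796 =-0.03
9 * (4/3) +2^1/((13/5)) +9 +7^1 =28.77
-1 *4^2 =-16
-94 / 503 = -0.19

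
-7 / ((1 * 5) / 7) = -49 / 5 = -9.80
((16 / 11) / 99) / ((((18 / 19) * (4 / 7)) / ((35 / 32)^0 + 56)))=5054 / 3267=1.55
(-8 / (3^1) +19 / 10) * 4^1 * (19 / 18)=-437 / 135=-3.24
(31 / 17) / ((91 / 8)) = 248 / 1547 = 0.16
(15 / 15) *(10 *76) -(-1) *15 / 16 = 12175 / 16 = 760.94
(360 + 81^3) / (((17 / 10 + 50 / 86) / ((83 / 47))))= 2108886410 / 5123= 411650.68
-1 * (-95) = 95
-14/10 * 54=-75.60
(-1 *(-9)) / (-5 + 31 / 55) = -495 / 244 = -2.03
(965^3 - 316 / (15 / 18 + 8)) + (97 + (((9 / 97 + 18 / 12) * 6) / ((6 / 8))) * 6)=4619868462438 / 5141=898632262.68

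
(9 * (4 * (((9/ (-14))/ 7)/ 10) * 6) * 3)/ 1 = -1458/ 245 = -5.95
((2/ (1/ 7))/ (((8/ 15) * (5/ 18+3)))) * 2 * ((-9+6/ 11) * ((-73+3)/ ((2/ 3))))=14218.68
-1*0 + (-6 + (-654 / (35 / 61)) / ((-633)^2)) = -28061528 / 4674705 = -6.00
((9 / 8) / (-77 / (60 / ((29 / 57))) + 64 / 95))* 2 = 7695 / 71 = 108.38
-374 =-374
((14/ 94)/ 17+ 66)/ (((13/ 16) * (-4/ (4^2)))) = -259648/ 799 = -324.97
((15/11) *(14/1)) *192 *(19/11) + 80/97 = 74319440/11737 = 6332.06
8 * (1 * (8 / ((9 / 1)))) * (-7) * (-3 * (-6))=-896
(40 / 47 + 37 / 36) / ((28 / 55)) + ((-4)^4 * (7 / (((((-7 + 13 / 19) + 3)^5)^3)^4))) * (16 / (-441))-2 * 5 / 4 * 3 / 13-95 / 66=10355033751213740553899832574712337974164155249605189690582383675285591384213503658671984828664881906428562237646499 / 6184824700581367636421915216601015776491427221606899738054426462062715356307957854591928553735393636828554855337968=1.67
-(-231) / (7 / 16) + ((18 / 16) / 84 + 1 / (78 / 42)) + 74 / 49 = 10804785 / 20384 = 530.06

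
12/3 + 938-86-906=-50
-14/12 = -7/6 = -1.17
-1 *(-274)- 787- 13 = -526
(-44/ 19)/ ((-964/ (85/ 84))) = 935/ 384636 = 0.00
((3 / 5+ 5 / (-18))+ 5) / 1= 479 / 90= 5.32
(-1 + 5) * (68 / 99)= 2.75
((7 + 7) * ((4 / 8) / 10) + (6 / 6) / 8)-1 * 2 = -47 / 40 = -1.18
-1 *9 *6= -54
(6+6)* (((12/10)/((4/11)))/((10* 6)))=33/50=0.66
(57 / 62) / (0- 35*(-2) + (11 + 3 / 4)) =38 / 3379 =0.01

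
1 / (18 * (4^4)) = 1 / 4608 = 0.00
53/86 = 0.62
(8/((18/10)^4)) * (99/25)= 2200/729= 3.02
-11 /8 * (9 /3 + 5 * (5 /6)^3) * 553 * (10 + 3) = -100667567 /1728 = -58256.69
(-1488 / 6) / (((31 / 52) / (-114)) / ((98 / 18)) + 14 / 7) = -24012352 / 193555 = -124.06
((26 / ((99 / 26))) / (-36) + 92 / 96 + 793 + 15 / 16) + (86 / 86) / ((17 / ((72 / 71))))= 13675528949 / 17206992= 794.77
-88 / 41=-2.15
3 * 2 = 6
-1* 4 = -4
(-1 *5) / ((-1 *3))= 5 / 3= 1.67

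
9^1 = 9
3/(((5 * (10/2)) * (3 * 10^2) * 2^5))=1/80000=0.00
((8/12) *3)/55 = 2/55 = 0.04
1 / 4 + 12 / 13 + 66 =67.17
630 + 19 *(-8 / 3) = 1738 / 3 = 579.33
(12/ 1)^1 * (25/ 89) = 300/ 89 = 3.37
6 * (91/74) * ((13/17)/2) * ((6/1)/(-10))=-10647/6290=-1.69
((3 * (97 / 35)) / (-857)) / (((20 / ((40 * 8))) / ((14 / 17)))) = -9312 / 72845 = -0.13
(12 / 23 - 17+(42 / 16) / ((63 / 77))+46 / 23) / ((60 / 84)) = -15.78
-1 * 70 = -70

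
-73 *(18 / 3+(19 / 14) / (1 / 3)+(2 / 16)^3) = -2635519 / 3584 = -735.36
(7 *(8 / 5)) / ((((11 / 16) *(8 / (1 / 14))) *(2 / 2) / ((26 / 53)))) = 208 / 2915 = 0.07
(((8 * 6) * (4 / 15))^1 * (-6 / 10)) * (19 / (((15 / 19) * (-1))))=23104 / 125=184.83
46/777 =0.06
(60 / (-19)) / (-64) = 15 / 304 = 0.05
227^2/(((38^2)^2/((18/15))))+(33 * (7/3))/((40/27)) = 135545973/2606420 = 52.00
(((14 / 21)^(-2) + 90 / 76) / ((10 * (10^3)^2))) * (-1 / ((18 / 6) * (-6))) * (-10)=-29 / 152000000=-0.00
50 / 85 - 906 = -15392 / 17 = -905.41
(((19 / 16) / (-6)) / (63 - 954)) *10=0.00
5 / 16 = 0.31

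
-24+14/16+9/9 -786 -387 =-9561/8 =-1195.12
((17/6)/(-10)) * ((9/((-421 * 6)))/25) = 17/421000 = 0.00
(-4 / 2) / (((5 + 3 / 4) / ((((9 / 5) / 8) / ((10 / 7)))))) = -0.05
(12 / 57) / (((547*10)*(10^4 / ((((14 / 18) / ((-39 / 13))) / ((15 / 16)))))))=-14 / 13153640625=-0.00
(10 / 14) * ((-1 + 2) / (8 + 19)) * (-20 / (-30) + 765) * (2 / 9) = 22970 / 5103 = 4.50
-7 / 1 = -7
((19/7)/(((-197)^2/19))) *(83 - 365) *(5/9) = -169670/814989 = -0.21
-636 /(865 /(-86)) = 54696 /865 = 63.23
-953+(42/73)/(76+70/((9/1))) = -26227324/27521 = -952.99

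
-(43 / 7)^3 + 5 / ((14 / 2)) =-79262 / 343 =-231.08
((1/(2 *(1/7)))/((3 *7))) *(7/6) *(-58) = -203/18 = -11.28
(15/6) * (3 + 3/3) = 10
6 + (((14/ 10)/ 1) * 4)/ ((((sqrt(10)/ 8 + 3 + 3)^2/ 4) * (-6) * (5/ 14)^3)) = 78675968 * sqrt(10)/ 822255625 + 9111345314/ 2466766875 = 4.00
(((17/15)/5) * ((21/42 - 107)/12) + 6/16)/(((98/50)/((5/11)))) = -2455/6468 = -0.38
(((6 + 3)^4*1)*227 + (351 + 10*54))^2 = 2220809296644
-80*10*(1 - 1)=0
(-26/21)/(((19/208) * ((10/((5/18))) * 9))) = -1352/32319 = -0.04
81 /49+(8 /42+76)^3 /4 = 1024015309 /9261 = 110572.87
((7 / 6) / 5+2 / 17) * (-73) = -13067 / 510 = -25.62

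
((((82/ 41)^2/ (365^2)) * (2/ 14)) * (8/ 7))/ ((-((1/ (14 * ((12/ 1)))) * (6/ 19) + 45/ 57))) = -2432/ 392614075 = -0.00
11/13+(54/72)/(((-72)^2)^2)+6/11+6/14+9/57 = 1348028467787/681485156352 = 1.98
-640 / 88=-7.27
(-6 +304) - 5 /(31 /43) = 9023 /31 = 291.06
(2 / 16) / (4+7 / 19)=0.03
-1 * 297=-297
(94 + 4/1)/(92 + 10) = 49/51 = 0.96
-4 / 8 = -0.50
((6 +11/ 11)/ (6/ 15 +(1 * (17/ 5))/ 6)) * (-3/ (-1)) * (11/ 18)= 385/ 29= 13.28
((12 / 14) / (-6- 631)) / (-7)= 6 / 31213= 0.00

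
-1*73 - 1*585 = -658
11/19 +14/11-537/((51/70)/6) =-15706041/3553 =-4420.50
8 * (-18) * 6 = -864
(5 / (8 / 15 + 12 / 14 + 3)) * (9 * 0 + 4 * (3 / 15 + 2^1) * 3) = 13860 / 461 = 30.07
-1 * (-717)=717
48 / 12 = 4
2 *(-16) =-32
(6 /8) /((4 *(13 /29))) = 87 /208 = 0.42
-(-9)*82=738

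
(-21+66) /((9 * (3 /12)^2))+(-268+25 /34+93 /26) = -40595 /221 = -183.69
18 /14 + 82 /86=674 /301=2.24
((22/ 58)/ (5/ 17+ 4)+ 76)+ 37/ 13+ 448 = 14501764/ 27521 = 526.93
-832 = -832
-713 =-713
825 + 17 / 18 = 14867 / 18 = 825.94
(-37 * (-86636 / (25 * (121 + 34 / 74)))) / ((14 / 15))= 29651171 / 26215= 1131.08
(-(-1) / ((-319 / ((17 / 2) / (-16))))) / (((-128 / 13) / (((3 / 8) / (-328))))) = 0.00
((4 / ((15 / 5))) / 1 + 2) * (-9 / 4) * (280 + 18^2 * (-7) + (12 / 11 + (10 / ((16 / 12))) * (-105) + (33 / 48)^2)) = 117171075 / 5632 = 20804.52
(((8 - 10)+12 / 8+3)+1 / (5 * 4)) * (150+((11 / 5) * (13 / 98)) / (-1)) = 3741207 / 9800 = 381.76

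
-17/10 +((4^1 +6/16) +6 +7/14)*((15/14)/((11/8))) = 2608/385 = 6.77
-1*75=-75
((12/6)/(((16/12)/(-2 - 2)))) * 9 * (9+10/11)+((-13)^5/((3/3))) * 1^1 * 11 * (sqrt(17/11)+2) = -13246336.50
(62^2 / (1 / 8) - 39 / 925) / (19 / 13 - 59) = -369792293 / 691900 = -534.46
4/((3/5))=20/3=6.67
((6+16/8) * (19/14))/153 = 76/1071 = 0.07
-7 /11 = -0.64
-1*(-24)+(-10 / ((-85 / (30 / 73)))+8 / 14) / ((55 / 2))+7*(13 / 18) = 250075379 / 8600130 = 29.08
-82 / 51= -1.61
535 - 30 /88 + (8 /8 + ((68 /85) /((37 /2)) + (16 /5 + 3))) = 882217 /1628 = 541.90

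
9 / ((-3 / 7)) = -21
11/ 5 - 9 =-34/ 5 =-6.80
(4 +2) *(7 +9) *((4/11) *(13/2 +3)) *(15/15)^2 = 3648/11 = 331.64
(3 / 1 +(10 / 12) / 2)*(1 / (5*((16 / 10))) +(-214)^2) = 5007043 / 32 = 156470.09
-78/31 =-2.52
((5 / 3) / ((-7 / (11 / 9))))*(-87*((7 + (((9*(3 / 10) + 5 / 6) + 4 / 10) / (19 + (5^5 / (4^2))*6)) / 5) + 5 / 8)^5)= 50201317466280289082506574725186293331319 / 76896685931873137452464832000000000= 652841.11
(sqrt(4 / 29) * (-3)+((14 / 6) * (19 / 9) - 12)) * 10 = -1910 / 27 - 60 * sqrt(29) / 29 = -81.88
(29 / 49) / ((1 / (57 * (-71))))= -2395.16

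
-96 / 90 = -16 / 15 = -1.07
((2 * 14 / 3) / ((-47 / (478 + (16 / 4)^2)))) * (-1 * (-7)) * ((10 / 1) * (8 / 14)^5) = -20234240 / 48363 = -418.38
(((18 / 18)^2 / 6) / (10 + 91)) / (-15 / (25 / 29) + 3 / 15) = -5 / 52116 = -0.00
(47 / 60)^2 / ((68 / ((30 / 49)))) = 2209 / 399840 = 0.01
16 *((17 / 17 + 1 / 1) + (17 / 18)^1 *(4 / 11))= 3712 / 99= 37.49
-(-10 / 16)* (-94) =-235 / 4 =-58.75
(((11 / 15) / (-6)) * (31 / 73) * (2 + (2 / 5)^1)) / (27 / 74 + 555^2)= -50468 / 124796476575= -0.00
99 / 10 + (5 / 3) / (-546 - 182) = 108083 / 10920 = 9.90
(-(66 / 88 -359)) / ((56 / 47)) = 300.67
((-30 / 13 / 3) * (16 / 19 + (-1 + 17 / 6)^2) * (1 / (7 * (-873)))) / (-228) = -14375 / 6194647368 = -0.00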